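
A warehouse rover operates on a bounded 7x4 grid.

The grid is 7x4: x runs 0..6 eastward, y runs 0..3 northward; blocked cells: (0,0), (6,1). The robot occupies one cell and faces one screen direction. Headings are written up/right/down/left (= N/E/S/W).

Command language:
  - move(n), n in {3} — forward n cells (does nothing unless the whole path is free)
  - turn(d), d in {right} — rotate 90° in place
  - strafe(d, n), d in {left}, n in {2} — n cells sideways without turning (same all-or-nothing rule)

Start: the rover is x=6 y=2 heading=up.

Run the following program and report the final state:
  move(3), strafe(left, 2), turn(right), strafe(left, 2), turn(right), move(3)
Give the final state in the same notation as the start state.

x=4 y=2 heading=down

from: x=6 y=2 heading=up
[1] after move(3): x=6 y=2 heading=up
[2] after strafe(left, 2): x=4 y=2 heading=up
[3] after turn(right): x=4 y=2 heading=right
[4] after strafe(left, 2): x=4 y=2 heading=right
[5] after turn(right): x=4 y=2 heading=down
[6] after move(3): x=4 y=2 heading=down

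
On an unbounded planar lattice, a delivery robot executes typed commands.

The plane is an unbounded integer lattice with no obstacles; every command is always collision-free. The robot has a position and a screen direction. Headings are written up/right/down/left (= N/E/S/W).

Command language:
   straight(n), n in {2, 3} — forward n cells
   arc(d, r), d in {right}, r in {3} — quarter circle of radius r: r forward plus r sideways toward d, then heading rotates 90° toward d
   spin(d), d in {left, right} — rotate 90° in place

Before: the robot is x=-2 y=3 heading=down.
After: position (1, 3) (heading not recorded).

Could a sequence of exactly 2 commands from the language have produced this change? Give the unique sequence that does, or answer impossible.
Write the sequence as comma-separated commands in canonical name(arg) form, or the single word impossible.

spin(left), straight(3)

key: order matters: swapping spin(left) and straight(3) lands elsewhere
initial: x=-2 y=3 heading=down
[1] after spin(left): x=-2 y=3 heading=right
[2] after straight(3): x=1 y=3 heading=right
no other 2-command option fits: unique.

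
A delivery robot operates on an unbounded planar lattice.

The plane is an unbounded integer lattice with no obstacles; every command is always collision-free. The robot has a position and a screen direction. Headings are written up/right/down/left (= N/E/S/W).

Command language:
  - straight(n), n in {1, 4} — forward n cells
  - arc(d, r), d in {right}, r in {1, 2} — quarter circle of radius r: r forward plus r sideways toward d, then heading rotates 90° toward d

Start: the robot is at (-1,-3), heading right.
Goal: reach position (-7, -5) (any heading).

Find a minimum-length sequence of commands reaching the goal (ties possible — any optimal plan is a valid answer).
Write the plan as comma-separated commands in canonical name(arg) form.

from: at (-1,-3), heading right
t=1 arc(right, 1) ⇒ at (0,-4), heading down
t=2 arc(right, 2) ⇒ at (-2,-6), heading left
t=3 straight(4) ⇒ at (-6,-6), heading left
t=4 arc(right, 1) ⇒ at (-7,-5), heading up
nothing shorter than 4 reaches the goal.

arc(right, 1), arc(right, 2), straight(4), arc(right, 1)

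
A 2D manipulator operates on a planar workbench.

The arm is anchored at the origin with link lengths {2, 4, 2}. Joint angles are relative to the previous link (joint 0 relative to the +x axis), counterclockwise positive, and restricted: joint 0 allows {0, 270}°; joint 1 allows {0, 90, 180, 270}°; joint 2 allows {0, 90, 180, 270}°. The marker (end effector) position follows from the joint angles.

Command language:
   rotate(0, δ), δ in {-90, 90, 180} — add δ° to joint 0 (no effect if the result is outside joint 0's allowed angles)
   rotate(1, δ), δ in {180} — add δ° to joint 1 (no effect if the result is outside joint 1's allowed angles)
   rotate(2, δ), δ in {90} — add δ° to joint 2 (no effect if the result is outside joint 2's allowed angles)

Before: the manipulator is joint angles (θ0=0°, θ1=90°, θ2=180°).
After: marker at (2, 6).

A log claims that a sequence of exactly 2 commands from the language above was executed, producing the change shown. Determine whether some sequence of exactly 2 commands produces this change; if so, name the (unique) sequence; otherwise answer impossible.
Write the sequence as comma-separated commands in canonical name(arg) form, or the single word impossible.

rotate(2, 90), rotate(2, 90)

start: joint angles (θ0=0°, θ1=90°, θ2=180°)
step 1 (rotate(2, 90)): joint angles (θ0=0°, θ1=90°, θ2=270°)
step 2 (rotate(2, 90)): joint angles (θ0=0°, θ1=90°, θ2=0°)
all 25 alternatives checked — unique.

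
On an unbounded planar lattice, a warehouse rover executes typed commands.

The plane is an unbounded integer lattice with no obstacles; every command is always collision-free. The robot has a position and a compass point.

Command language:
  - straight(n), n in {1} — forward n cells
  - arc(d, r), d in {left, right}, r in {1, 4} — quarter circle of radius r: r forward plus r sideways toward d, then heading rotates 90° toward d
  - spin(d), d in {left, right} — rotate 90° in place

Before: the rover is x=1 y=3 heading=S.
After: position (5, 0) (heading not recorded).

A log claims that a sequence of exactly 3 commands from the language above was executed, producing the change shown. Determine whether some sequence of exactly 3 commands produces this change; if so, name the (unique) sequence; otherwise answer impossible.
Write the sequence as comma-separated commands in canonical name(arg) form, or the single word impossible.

key: order matters: swapping arc(left, 4) and straight(1) lands elsewhere
t0: x=1 y=3 heading=S
t=1 arc(left, 4) ⇒ x=5 y=-1 heading=E
t=2 spin(left) ⇒ x=5 y=-1 heading=N
t=3 straight(1) ⇒ x=5 y=0 heading=N
no rival 3-sequence matches.

arc(left, 4), spin(left), straight(1)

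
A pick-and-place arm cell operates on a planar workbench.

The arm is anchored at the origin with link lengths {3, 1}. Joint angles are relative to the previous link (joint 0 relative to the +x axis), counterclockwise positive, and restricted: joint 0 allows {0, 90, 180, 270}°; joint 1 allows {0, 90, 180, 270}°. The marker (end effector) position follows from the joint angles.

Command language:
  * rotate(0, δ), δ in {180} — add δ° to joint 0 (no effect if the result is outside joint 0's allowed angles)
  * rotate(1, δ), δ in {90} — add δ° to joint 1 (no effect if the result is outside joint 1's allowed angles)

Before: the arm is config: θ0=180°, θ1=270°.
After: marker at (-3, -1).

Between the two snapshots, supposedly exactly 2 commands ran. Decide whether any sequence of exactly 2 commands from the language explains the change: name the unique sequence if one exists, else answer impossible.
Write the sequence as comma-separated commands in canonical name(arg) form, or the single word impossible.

start: config: θ0=180°, θ1=270°
1. rotate(1, 90) → config: θ0=180°, θ1=0°
2. rotate(1, 90) → config: θ0=180°, θ1=90°
all 4 alternatives checked — unique.

rotate(1, 90), rotate(1, 90)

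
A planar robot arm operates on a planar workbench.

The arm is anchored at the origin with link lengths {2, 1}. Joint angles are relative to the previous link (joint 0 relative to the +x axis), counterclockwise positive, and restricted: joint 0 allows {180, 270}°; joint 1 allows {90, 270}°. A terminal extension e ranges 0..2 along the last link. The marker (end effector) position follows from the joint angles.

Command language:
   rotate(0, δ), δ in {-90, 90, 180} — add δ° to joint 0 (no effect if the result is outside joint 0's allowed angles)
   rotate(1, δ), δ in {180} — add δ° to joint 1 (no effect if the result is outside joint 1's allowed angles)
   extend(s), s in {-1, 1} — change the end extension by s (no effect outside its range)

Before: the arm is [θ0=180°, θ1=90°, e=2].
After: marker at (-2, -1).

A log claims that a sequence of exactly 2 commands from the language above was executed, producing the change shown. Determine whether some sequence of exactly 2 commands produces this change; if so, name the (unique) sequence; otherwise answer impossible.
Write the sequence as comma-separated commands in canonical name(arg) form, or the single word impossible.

extend(-1), extend(-1)

start: [θ0=180°, θ1=90°, e=2]
t=1 extend(-1) ⇒ [θ0=180°, θ1=90°, e=1]
t=2 extend(-1) ⇒ [θ0=180°, θ1=90°, e=0]
no other 2-command option fits: unique.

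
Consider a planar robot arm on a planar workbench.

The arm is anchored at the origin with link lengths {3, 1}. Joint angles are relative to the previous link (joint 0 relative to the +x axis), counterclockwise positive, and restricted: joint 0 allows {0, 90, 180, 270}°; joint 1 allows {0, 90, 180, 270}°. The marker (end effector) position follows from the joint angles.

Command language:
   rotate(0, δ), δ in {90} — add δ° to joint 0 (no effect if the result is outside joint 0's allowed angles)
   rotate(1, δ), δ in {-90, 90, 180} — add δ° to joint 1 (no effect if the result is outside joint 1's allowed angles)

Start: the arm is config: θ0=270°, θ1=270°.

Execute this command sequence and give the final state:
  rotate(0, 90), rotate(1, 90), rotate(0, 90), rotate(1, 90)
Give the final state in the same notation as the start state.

t0: config: θ0=270°, θ1=270°
step 1 (rotate(0, 90)): config: θ0=0°, θ1=270°
step 2 (rotate(1, 90)): config: θ0=0°, θ1=0°
step 3 (rotate(0, 90)): config: θ0=90°, θ1=0°
step 4 (rotate(1, 90)): config: θ0=90°, θ1=90°

config: θ0=90°, θ1=90°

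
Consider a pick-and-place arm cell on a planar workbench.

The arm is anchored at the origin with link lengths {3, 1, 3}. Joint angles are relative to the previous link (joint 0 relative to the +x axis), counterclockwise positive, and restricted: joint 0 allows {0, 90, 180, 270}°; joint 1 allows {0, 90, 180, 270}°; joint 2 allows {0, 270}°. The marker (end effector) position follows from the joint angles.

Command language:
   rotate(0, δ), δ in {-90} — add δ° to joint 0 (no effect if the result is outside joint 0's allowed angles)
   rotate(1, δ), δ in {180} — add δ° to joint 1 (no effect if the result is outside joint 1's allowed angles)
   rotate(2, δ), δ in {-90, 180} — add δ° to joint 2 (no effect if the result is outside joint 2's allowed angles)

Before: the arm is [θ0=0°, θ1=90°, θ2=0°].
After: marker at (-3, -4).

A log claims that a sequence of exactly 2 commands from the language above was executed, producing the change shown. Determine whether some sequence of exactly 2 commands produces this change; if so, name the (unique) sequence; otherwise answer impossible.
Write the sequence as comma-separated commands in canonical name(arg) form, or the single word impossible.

rotate(0, -90), rotate(0, -90)

begin: [θ0=0°, θ1=90°, θ2=0°]
step 1 (rotate(0, -90)): [θ0=270°, θ1=90°, θ2=0°]
step 2 (rotate(0, -90)): [θ0=180°, θ1=90°, θ2=0°]
no other 2-command option fits: unique.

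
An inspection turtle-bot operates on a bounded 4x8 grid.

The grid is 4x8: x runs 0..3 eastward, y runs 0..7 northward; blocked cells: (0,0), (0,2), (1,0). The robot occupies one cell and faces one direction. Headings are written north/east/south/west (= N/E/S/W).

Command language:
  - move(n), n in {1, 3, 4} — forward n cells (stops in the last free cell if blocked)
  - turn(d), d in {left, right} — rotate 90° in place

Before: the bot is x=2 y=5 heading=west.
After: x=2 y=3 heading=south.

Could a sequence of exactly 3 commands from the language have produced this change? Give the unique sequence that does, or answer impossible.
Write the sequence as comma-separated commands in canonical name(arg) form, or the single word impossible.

turn(left), move(1), move(1)

key: order matters: swapping turn(left) and move(1) lands elsewhere
begin: x=2 y=5 heading=west
step 1 (turn(left)): x=2 y=5 heading=south
step 2 (move(1)): x=2 y=4 heading=south
step 3 (move(1)): x=2 y=3 heading=south
no other 3-command option fits: unique.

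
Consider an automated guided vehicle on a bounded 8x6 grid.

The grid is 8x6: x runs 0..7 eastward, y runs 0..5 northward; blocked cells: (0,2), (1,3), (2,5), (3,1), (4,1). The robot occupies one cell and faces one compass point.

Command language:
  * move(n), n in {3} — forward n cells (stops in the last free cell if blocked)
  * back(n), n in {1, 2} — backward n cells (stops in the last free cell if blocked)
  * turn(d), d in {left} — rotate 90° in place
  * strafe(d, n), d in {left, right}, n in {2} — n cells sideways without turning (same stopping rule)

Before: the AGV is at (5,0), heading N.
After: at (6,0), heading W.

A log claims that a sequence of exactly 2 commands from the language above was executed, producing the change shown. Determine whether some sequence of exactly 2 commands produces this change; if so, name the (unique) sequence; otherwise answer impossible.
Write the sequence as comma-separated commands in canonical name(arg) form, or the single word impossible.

key: cell and facing (now W) both changed — the 2 commands mix motion and turning
initial: at (5,0), heading N
step 1 (turn(left)): at (5,0), heading W
step 2 (back(1)): at (6,0), heading W
no rival 2-sequence matches.

turn(left), back(1)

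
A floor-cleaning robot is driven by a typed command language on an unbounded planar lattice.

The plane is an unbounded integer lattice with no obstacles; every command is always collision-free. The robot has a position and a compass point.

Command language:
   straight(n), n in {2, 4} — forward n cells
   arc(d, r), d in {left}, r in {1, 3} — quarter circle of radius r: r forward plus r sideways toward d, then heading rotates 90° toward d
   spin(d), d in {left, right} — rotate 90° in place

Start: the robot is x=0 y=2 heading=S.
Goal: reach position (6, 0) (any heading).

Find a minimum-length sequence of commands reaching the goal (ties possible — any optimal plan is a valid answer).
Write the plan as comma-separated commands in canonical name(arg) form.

straight(2), arc(left, 3), arc(left, 3)

t0: x=0 y=2 heading=S
t=1 straight(2) ⇒ x=0 y=0 heading=S
t=2 arc(left, 3) ⇒ x=3 y=-3 heading=E
t=3 arc(left, 3) ⇒ x=6 y=0 heading=N
no 2-step plan works, so 3 is optimal.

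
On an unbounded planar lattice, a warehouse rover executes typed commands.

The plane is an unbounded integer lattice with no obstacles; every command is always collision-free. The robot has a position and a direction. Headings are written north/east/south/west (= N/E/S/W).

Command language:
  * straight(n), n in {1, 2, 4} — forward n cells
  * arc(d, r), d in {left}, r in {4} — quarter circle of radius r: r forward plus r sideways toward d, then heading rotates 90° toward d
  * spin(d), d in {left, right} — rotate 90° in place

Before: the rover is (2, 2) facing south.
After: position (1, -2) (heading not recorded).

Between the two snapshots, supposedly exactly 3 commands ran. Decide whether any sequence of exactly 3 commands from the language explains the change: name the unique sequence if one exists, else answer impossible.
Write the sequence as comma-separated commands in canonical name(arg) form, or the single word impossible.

key: order matters: swapping straight(4) and straight(1) lands elsewhere
start: (2, 2) facing south
1. straight(4) → (2, -2) facing south
2. spin(right) → (2, -2) facing west
3. straight(1) → (1, -2) facing west
no other 3-command option fits: unique.

straight(4), spin(right), straight(1)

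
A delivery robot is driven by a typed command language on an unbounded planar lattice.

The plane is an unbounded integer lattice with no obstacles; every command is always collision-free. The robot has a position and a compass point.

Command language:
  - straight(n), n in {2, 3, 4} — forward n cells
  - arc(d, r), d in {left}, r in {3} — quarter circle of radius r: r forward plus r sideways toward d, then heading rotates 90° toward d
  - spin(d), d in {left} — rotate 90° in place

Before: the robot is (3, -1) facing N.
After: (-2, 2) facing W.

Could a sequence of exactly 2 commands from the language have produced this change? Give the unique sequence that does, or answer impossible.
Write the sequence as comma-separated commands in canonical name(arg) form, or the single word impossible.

arc(left, 3), straight(2)

key: running straight(2) before arc(left, 3) would end elsewhere — order is forced
initial: (3, -1) facing N
t=1 arc(left, 3) ⇒ (0, 2) facing W
t=2 straight(2) ⇒ (-2, 2) facing W
uniquely the one of 25 2-step routes that fits.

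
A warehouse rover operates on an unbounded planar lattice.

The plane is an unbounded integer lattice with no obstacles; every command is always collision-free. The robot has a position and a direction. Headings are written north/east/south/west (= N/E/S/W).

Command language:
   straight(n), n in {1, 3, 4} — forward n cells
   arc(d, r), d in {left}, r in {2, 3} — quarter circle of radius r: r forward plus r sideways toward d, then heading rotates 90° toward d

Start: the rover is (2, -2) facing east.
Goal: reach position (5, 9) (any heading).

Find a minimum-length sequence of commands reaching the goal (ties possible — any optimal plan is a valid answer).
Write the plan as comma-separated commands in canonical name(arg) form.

arc(left, 3), straight(4), straight(4)

start: (2, -2) facing east
step 1 (arc(left, 3)): (5, 1) facing north
step 2 (straight(4)): (5, 5) facing north
step 3 (straight(4)): (5, 9) facing north
minimal: 3 command(s), checked below 3.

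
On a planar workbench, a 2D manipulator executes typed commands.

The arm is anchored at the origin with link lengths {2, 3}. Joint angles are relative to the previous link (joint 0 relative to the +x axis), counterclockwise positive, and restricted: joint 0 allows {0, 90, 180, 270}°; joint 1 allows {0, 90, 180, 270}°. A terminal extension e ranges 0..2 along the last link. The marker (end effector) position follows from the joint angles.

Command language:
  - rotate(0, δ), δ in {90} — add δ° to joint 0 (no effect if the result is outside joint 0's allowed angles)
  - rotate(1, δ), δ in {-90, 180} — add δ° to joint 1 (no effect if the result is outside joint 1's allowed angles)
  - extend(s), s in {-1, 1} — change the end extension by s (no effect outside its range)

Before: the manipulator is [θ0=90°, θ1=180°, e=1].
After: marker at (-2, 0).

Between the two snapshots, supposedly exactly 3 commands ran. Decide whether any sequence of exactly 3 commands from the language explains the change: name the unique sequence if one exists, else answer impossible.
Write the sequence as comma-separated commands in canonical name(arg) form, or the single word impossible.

t0: [θ0=90°, θ1=180°, e=1]
1. rotate(0, 90) → [θ0=180°, θ1=180°, e=1]
2. rotate(0, 90) → [θ0=270°, θ1=180°, e=1]
3. rotate(0, 90) → [θ0=0°, θ1=180°, e=1]
all 125 alternatives checked — unique.

rotate(0, 90), rotate(0, 90), rotate(0, 90)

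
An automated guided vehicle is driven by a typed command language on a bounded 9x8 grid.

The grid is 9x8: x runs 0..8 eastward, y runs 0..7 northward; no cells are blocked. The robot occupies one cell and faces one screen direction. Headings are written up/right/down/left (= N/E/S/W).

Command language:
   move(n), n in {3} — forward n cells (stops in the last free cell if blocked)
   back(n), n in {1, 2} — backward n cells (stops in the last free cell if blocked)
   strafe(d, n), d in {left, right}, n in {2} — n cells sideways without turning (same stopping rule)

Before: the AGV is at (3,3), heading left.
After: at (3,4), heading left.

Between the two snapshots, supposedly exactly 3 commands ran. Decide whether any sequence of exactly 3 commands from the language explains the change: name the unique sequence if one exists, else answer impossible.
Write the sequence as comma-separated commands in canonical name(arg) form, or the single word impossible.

impossible

every 3-command combo misses the target.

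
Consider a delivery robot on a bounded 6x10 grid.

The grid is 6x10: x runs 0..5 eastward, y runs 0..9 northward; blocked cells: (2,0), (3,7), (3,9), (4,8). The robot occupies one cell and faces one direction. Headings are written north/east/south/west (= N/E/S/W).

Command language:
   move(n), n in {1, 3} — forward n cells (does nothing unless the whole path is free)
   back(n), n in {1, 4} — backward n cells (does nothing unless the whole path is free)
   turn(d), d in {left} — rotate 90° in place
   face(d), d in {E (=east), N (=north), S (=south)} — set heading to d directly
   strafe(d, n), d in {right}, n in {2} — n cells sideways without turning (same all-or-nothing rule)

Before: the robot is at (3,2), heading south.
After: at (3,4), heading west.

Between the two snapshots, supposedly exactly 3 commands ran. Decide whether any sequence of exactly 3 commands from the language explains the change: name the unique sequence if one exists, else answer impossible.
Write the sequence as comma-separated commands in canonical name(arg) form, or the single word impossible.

face(N), turn(left), strafe(right, 2)

key: position moved to (3,4) AND the heading swung to W — translation plus rotation needed
initial: at (3,2), heading south
[1] after face(N): at (3,2), heading north
[2] after turn(left): at (3,2), heading west
[3] after strafe(right, 2): at (3,4), heading west
no other 3-command option fits: unique.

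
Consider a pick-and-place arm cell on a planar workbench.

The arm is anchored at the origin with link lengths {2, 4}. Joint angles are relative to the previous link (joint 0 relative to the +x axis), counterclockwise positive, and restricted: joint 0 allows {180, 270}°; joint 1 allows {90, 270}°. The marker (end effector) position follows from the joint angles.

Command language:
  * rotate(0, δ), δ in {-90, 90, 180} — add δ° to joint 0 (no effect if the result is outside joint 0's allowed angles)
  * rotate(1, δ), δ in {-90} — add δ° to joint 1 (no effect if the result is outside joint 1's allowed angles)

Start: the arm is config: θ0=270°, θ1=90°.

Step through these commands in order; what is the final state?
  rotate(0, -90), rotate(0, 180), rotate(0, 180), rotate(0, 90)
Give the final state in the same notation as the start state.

start: config: θ0=270°, θ1=90°
[1] after rotate(0, -90): config: θ0=180°, θ1=90°
[2] after rotate(0, 180): config: θ0=180°, θ1=90°
[3] after rotate(0, 180): config: θ0=180°, θ1=90°
[4] after rotate(0, 90): config: θ0=270°, θ1=90°

config: θ0=270°, θ1=90°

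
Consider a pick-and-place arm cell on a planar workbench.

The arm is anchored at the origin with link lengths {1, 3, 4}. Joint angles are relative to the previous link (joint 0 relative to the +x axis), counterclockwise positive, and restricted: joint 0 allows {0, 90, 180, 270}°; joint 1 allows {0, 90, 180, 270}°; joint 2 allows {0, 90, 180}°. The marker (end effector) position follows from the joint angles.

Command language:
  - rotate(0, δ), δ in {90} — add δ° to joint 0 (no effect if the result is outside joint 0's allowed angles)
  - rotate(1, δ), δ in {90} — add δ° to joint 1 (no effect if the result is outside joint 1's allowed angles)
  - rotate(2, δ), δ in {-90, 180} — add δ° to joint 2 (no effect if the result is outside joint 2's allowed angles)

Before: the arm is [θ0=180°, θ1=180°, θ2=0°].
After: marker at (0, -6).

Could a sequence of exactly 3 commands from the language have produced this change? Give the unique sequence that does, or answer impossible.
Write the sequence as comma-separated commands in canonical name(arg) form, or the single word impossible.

initial: [θ0=180°, θ1=180°, θ2=0°]
1. rotate(0, 90) → [θ0=270°, θ1=180°, θ2=0°]
2. rotate(0, 90) → [θ0=0°, θ1=180°, θ2=0°]
3. rotate(0, 90) → [θ0=90°, θ1=180°, θ2=0°]
all 64 alternatives checked — unique.

rotate(0, 90), rotate(0, 90), rotate(0, 90)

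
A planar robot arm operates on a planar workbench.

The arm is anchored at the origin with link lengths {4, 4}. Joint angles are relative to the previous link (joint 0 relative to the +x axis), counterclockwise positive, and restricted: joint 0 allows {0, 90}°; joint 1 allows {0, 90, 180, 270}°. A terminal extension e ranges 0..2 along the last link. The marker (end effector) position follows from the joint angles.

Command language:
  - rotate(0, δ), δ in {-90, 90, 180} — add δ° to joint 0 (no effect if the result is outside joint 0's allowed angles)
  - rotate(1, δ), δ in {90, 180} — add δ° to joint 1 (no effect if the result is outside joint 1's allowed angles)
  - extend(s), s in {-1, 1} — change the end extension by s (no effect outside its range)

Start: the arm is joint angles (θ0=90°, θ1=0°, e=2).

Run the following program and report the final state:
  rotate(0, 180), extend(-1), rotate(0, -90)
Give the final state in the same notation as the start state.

joint angles (θ0=0°, θ1=0°, e=1)

t0: joint angles (θ0=90°, θ1=0°, e=2)
t=1 rotate(0, 180) ⇒ joint angles (θ0=90°, θ1=0°, e=2)
t=2 extend(-1) ⇒ joint angles (θ0=90°, θ1=0°, e=1)
t=3 rotate(0, -90) ⇒ joint angles (θ0=0°, θ1=0°, e=1)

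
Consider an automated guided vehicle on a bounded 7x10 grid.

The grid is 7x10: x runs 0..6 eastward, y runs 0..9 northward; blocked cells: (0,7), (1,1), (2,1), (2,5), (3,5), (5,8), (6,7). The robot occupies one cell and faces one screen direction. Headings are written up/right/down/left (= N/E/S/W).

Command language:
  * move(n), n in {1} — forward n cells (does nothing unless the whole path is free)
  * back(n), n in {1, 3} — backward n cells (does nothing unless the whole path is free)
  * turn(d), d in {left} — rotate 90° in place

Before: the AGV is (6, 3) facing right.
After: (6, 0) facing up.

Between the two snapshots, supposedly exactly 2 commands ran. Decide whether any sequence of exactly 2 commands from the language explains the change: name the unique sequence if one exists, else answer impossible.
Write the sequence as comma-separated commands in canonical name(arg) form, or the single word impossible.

key: position moved to (6,0) AND the heading swung to N — translation plus rotation needed
initial: (6, 3) facing right
t=1 turn(left) ⇒ (6, 3) facing up
t=2 back(3) ⇒ (6, 0) facing up
all 16 alternatives checked — unique.

turn(left), back(3)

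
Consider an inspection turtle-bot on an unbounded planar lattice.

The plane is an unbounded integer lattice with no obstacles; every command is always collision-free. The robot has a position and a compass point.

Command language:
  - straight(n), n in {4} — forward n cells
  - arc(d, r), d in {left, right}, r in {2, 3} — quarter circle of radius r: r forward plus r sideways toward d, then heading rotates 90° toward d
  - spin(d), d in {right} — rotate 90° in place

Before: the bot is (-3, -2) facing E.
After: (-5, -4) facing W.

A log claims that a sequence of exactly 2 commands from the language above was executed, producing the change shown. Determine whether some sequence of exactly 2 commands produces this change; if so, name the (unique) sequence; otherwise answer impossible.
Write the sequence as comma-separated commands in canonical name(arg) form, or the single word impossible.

key: order matters: swapping spin(right) and arc(right, 2) lands elsewhere
t0: (-3, -2) facing E
1. spin(right) → (-3, -2) facing S
2. arc(right, 2) → (-5, -4) facing W
uniquely the one of 36 2-step routes that fits.

spin(right), arc(right, 2)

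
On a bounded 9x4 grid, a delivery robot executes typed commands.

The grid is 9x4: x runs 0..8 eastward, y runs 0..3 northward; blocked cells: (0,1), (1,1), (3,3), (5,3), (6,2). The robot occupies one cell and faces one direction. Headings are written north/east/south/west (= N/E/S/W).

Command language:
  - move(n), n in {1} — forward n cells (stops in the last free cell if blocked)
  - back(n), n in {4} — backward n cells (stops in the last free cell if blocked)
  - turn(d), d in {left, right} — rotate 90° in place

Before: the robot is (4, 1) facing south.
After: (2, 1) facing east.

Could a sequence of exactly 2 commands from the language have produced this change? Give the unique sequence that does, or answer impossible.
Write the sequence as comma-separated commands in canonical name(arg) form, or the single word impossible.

key: running back(4) before turn(left) would end elsewhere — order is forced
initial: (4, 1) facing south
t=1 turn(left) ⇒ (4, 1) facing east
t=2 back(4) ⇒ (2, 1) facing east
all 16 alternatives checked — unique.

turn(left), back(4)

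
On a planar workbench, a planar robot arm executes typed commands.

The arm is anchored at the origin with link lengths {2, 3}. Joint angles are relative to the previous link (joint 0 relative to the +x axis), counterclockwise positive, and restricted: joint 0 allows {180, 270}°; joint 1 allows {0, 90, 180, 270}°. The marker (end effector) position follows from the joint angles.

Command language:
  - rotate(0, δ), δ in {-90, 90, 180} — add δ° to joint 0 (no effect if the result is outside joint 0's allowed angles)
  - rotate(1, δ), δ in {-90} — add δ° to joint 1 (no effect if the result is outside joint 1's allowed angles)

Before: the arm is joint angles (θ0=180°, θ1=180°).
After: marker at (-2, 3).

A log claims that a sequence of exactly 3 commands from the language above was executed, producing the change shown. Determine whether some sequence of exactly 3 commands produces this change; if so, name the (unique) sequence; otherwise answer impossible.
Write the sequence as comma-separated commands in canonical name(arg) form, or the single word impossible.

rotate(1, -90), rotate(1, -90), rotate(1, -90)

start: joint angles (θ0=180°, θ1=180°)
step 1 (rotate(1, -90)): joint angles (θ0=180°, θ1=90°)
step 2 (rotate(1, -90)): joint angles (θ0=180°, θ1=0°)
step 3 (rotate(1, -90)): joint angles (θ0=180°, θ1=270°)
no other 3-command option fits: unique.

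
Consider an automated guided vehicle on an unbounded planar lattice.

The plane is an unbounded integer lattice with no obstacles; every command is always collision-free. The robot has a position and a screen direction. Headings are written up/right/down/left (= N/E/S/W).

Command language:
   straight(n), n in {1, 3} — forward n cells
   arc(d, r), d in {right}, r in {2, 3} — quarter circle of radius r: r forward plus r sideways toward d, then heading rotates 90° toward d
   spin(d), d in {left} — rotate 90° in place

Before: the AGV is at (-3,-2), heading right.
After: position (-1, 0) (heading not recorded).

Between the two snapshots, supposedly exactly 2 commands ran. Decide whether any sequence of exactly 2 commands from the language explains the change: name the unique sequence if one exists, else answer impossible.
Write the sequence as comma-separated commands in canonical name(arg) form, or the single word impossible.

key: order matters: swapping spin(left) and arc(right, 2) lands elsewhere
from: at (-3,-2), heading right
1. spin(left) → at (-3,-2), heading up
2. arc(right, 2) → at (-1,0), heading right
uniquely the one of 25 2-step routes that fits.

spin(left), arc(right, 2)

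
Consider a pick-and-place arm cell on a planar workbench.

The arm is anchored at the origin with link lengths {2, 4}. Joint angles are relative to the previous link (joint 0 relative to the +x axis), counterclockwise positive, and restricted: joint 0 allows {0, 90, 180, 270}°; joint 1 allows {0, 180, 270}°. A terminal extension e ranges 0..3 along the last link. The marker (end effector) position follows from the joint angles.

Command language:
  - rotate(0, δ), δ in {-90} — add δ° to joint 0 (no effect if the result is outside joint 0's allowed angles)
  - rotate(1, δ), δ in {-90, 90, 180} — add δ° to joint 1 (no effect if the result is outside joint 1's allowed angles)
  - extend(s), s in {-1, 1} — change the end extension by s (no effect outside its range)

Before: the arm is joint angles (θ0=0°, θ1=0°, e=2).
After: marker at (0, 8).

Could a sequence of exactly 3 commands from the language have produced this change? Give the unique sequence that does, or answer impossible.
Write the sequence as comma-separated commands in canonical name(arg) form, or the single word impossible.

from: joint angles (θ0=0°, θ1=0°, e=2)
step 1 (rotate(0, -90)): joint angles (θ0=270°, θ1=0°, e=2)
step 2 (rotate(0, -90)): joint angles (θ0=180°, θ1=0°, e=2)
step 3 (rotate(0, -90)): joint angles (θ0=90°, θ1=0°, e=2)
uniquely the one of 216 3-step routes that fits.

rotate(0, -90), rotate(0, -90), rotate(0, -90)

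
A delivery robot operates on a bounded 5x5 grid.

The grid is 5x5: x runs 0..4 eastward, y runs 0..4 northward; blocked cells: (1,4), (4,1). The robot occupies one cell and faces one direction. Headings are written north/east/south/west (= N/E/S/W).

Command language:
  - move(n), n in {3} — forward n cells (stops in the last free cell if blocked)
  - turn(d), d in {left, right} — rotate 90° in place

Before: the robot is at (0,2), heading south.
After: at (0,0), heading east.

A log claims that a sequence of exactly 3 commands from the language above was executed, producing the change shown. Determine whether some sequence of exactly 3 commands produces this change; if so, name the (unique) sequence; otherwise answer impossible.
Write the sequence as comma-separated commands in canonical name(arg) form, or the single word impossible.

move(3), move(3), turn(left)

key: order matters: swapping move(3) and turn(left) lands elsewhere
start: at (0,2), heading south
step 1 (move(3)): at (0,0), heading south
step 2 (move(3)): at (0,0), heading south
step 3 (turn(left)): at (0,0), heading east
all 27 alternatives checked — unique.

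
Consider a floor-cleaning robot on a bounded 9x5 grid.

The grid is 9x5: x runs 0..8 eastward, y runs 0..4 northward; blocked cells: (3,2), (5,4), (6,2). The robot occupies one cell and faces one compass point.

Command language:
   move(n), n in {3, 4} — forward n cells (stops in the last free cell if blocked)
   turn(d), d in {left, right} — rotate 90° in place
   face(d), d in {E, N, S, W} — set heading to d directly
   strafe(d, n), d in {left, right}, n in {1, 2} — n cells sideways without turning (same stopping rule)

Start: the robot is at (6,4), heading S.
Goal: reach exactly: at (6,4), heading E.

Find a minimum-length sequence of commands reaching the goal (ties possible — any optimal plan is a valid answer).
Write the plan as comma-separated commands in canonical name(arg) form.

from: at (6,4), heading S
step 1 (face(E)): at (6,4), heading E
nothing shorter than 1 reaches the goal.

face(E)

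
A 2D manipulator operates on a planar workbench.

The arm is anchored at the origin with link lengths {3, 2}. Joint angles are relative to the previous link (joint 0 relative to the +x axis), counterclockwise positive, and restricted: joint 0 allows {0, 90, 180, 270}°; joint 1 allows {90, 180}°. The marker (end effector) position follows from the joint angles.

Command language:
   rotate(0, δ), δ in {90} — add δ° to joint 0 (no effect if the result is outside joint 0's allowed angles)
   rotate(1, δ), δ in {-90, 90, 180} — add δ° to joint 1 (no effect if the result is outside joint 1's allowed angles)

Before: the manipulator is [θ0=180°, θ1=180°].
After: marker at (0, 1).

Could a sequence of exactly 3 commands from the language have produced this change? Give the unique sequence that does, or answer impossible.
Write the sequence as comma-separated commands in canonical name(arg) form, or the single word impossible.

t0: [θ0=180°, θ1=180°]
t=1 rotate(0, 90) ⇒ [θ0=270°, θ1=180°]
t=2 rotate(0, 90) ⇒ [θ0=0°, θ1=180°]
t=3 rotate(0, 90) ⇒ [θ0=90°, θ1=180°]
uniquely the one of 64 3-step routes that fits.

rotate(0, 90), rotate(0, 90), rotate(0, 90)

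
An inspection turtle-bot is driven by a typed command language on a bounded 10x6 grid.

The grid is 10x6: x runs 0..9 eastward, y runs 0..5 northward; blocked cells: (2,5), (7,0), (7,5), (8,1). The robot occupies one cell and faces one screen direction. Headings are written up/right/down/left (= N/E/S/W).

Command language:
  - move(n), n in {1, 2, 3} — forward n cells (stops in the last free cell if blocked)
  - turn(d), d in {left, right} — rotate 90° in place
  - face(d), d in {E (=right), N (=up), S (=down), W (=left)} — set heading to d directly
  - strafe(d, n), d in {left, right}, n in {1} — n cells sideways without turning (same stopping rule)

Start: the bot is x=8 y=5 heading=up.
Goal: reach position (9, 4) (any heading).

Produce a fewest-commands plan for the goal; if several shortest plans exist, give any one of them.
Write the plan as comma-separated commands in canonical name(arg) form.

initial: x=8 y=5 heading=up
[1] after strafe(right, 1): x=9 y=5 heading=up
[2] after face(S): x=9 y=5 heading=down
[3] after move(1): x=9 y=4 heading=down
no 2-step plan works, so 3 is optimal.

strafe(right, 1), face(S), move(1)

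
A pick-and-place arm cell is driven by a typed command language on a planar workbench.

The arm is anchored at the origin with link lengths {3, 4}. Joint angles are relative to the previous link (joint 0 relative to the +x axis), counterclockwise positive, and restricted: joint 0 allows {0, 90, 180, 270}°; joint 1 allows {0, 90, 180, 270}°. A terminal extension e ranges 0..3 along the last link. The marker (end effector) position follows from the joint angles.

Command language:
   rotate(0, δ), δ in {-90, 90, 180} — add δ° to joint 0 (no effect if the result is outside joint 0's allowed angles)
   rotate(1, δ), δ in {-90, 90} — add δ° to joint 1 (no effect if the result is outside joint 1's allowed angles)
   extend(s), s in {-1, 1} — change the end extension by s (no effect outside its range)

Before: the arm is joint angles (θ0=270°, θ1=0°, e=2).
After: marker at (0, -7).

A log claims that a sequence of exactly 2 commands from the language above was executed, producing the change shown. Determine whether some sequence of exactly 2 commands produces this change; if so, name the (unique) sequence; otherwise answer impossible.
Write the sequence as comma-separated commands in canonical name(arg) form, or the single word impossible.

begin: joint angles (θ0=270°, θ1=0°, e=2)
t=1 extend(-1) ⇒ joint angles (θ0=270°, θ1=0°, e=1)
t=2 extend(-1) ⇒ joint angles (θ0=270°, θ1=0°, e=0)
uniquely the one of 49 2-step routes that fits.

extend(-1), extend(-1)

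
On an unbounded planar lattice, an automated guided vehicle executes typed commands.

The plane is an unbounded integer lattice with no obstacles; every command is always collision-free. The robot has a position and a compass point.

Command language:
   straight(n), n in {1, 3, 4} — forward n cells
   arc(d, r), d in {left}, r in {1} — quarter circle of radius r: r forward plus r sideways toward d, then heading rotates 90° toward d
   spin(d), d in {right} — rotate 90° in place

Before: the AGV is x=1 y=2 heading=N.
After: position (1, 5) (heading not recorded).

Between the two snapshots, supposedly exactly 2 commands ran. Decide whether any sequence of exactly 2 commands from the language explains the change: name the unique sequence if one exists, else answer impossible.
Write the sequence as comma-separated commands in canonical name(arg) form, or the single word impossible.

straight(3), spin(right)

key: order matters: swapping straight(3) and spin(right) lands elsewhere
from: x=1 y=2 heading=N
t=1 straight(3) ⇒ x=1 y=5 heading=N
t=2 spin(right) ⇒ x=1 y=5 heading=E
uniquely the one of 25 2-step routes that fits.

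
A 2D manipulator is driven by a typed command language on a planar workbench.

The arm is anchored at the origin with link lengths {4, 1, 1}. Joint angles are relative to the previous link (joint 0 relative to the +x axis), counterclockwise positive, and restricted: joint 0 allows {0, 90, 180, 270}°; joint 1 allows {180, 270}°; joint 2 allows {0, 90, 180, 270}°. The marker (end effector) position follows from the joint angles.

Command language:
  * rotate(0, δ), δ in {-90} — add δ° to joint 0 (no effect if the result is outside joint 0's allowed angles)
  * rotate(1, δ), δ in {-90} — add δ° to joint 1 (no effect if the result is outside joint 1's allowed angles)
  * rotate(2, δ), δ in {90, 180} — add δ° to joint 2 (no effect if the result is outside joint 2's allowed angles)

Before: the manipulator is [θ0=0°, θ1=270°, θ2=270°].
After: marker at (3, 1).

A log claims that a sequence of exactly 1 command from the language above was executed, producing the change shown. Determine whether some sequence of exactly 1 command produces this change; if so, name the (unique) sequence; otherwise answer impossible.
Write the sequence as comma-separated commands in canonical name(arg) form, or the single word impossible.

initial: [θ0=0°, θ1=270°, θ2=270°]
t=1 rotate(1, -90) ⇒ [θ0=0°, θ1=180°, θ2=270°]
no other 1-command option fits: unique.

rotate(1, -90)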